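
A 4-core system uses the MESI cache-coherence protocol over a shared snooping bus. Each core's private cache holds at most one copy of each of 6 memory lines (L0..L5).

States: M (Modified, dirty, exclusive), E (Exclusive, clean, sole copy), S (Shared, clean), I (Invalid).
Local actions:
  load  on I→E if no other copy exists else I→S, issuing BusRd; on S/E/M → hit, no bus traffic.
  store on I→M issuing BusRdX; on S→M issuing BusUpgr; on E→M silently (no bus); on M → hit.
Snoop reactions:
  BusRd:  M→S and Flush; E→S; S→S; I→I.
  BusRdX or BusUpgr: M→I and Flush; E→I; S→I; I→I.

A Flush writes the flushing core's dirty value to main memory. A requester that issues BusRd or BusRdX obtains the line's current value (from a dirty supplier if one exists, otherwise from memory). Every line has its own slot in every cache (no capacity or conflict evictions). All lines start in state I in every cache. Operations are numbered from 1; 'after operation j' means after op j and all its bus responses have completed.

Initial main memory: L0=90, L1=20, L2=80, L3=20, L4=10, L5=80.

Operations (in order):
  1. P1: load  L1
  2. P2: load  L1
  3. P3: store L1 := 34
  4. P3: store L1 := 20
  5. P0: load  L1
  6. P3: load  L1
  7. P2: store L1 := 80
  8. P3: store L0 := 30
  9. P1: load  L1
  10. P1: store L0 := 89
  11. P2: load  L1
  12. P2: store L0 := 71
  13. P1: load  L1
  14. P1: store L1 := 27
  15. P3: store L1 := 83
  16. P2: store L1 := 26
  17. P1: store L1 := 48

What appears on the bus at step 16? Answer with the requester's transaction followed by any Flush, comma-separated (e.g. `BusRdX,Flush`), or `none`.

  op1 P1: load  L1 → I/E/I/I on L1; bus BusRd; mem=20
  op2 P2: load  L1 → I/S/S/I on L1; bus BusRd; mem=20
  op3 P3: store L1 := 34 → I/I/I/M on L1; bus BusRdX; mem=20
  op4 P3: store L1 := 20 → I/I/I/M on L1; bus (none); mem=20
  op5 P0: load  L1 → S/I/I/S on L1; bus BusRd Flush; mem=20
  op6 P3: load  L1 → S/I/I/S on L1; bus (none); mem=20
  op7 P2: store L1 := 80 → I/I/M/I on L1; bus BusRdX; mem=20
  op8 P3: store L0 := 30 → I/I/I/M on L0; bus BusRdX; mem=90
  op9 P1: load  L1 → I/S/S/I on L1; bus BusRd Flush; mem=80
  op10 P1: store L0 := 89 → I/M/I/I on L0; bus BusRdX Flush; mem=30
  op11 P2: load  L1 → I/S/S/I on L1; bus (none); mem=80
  op12 P2: store L0 := 71 → I/I/M/I on L0; bus BusRdX Flush; mem=89
  op13 P1: load  L1 → I/S/S/I on L1; bus (none); mem=80
  op14 P1: store L1 := 27 → I/M/I/I on L1; bus BusUpgr; mem=80
  op15 P3: store L1 := 83 → I/I/I/M on L1; bus BusRdX Flush; mem=27
  op16 P2: store L1 := 26 → I/I/M/I on L1; bus BusRdX Flush; mem=83
  op17 P1: store L1 := 48 → I/M/I/I on L1; bus BusRdX Flush; mem=26

bus = BusRdX,Flush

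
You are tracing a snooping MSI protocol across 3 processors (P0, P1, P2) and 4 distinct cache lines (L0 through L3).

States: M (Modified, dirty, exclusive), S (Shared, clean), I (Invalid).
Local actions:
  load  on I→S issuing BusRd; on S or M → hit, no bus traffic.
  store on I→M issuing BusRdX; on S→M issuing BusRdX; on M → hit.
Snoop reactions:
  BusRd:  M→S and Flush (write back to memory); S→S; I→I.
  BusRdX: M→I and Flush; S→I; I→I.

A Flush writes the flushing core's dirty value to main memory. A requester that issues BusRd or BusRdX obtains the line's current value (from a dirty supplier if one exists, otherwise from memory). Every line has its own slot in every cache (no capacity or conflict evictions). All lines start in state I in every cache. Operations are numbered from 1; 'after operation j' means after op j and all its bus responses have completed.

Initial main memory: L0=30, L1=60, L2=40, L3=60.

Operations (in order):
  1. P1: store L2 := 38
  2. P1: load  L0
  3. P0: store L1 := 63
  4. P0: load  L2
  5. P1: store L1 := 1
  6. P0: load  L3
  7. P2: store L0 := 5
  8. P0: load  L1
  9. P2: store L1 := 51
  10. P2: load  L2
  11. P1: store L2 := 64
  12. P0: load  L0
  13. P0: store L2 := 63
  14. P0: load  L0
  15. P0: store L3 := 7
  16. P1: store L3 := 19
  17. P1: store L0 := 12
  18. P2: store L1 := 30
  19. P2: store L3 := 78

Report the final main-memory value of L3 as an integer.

  op1 P1: store L2 := 38 → I/M/I on L2; bus BusRdX; mem=40
  op2 P1: load  L0 → I/S/I on L0; bus BusRd; mem=30
  op3 P0: store L1 := 63 → M/I/I on L1; bus BusRdX; mem=60
  op4 P0: load  L2 → S/S/I on L2; bus BusRd Flush; mem=38
  op5 P1: store L1 := 1 → I/M/I on L1; bus BusRdX Flush; mem=63
  op6 P0: load  L3 → S/I/I on L3; bus BusRd; mem=60
  op7 P2: store L0 := 5 → I/I/M on L0; bus BusRdX; mem=30
  op8 P0: load  L1 → S/S/I on L1; bus BusRd Flush; mem=1
  op9 P2: store L1 := 51 → I/I/M on L1; bus BusRdX; mem=1
  op10 P2: load  L2 → S/S/S on L2; bus BusRd; mem=38
  op11 P1: store L2 := 64 → I/M/I on L2; bus BusRdX; mem=38
  op12 P0: load  L0 → S/I/S on L0; bus BusRd Flush; mem=5
  op13 P0: store L2 := 63 → M/I/I on L2; bus BusRdX Flush; mem=64
  op14 P0: load  L0 → S/I/S on L0; bus (none); mem=5
  op15 P0: store L3 := 7 → M/I/I on L3; bus BusRdX; mem=60
  op16 P1: store L3 := 19 → I/M/I on L3; bus BusRdX Flush; mem=7
  op17 P1: store L0 := 12 → I/M/I on L0; bus BusRdX; mem=5
  op18 P2: store L1 := 30 → I/I/M on L1; bus (none); mem=1
  op19 P2: store L3 := 78 → I/I/M on L3; bus BusRdX Flush; mem=19

memory[L3] = 19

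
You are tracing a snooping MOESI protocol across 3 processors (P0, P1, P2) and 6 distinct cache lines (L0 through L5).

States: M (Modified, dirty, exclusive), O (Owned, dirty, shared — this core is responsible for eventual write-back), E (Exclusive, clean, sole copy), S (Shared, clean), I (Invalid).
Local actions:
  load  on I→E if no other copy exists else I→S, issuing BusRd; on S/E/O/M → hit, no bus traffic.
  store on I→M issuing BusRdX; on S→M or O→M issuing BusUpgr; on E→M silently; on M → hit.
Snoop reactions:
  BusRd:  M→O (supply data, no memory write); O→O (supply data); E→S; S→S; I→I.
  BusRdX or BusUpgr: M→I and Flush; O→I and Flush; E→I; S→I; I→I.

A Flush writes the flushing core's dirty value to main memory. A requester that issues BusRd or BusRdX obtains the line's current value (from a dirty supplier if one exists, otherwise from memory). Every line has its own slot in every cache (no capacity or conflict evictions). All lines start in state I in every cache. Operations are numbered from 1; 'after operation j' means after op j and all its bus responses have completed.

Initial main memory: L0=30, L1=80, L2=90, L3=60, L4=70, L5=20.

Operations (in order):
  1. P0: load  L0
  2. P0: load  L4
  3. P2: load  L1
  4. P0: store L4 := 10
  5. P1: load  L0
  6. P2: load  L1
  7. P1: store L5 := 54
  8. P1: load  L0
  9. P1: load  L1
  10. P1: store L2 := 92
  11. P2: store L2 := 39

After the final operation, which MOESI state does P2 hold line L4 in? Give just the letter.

1. P0: load  L0  bus=[BusRd]  L0: P0=E P1=I P2=I  mem[L0]=30
2. P0: load  L4  bus=[BusRd]  L4: P0=E P1=I P2=I  mem[L4]=70
3. P2: load  L1  bus=[BusRd]  L1: P0=I P1=I P2=E  mem[L1]=80
4. P0: store L4 := 10  bus=[-]  L4: P0=M P1=I P2=I  mem[L4]=70
5. P1: load  L0  bus=[BusRd]  L0: P0=S P1=S P2=I  mem[L0]=30
6. P2: load  L1  bus=[-]  L1: P0=I P1=I P2=E  mem[L1]=80
7. P1: store L5 := 54  bus=[BusRdX]  L5: P0=I P1=M P2=I  mem[L5]=20
8. P1: load  L0  bus=[-]  L0: P0=S P1=S P2=I  mem[L0]=30
9. P1: load  L1  bus=[BusRd]  L1: P0=I P1=S P2=S  mem[L1]=80
10. P1: store L2 := 92  bus=[BusRdX]  L2: P0=I P1=M P2=I  mem[L2]=90
11. P2: store L2 := 39  bus=[BusRdX,Flush]  L2: P0=I P1=I P2=M  mem[L2]=92

state = I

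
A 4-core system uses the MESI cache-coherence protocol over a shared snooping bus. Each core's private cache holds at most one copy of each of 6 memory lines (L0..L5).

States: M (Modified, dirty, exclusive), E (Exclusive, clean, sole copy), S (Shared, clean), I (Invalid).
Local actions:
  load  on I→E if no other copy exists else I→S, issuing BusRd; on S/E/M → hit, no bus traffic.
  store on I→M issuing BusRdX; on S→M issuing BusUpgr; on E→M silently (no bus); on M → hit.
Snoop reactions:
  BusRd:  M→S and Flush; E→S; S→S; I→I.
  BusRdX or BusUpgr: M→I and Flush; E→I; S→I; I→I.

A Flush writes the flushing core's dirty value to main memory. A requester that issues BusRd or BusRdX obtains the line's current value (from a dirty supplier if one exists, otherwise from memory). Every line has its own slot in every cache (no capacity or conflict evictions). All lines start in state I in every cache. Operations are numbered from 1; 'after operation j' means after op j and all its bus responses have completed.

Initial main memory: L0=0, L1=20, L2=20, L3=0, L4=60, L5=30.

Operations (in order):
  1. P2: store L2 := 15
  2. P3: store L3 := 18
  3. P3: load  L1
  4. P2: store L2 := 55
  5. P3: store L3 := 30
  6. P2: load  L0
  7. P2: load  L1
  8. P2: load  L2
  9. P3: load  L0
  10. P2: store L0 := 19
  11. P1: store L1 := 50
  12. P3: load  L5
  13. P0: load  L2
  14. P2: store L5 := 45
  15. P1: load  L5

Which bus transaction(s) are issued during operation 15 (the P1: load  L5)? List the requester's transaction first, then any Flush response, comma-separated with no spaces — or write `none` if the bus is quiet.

  op1 P2: store L2 := 15 → I/I/M/I on L2; bus BusRdX; mem=20
  op2 P3: store L3 := 18 → I/I/I/M on L3; bus BusRdX; mem=0
  op3 P3: load  L1 → I/I/I/E on L1; bus BusRd; mem=20
  op4 P2: store L2 := 55 → I/I/M/I on L2; bus (none); mem=20
  op5 P3: store L3 := 30 → I/I/I/M on L3; bus (none); mem=0
  op6 P2: load  L0 → I/I/E/I on L0; bus BusRd; mem=0
  op7 P2: load  L1 → I/I/S/S on L1; bus BusRd; mem=20
  op8 P2: load  L2 → I/I/M/I on L2; bus (none); mem=20
  op9 P3: load  L0 → I/I/S/S on L0; bus BusRd; mem=0
  op10 P2: store L0 := 19 → I/I/M/I on L0; bus BusUpgr; mem=0
  op11 P1: store L1 := 50 → I/M/I/I on L1; bus BusRdX; mem=20
  op12 P3: load  L5 → I/I/I/E on L5; bus BusRd; mem=30
  op13 P0: load  L2 → S/I/S/I on L2; bus BusRd Flush; mem=55
  op14 P2: store L5 := 45 → I/I/M/I on L5; bus BusRdX; mem=30
  op15 P1: load  L5 → I/S/S/I on L5; bus BusRd Flush; mem=45

bus = BusRd,Flush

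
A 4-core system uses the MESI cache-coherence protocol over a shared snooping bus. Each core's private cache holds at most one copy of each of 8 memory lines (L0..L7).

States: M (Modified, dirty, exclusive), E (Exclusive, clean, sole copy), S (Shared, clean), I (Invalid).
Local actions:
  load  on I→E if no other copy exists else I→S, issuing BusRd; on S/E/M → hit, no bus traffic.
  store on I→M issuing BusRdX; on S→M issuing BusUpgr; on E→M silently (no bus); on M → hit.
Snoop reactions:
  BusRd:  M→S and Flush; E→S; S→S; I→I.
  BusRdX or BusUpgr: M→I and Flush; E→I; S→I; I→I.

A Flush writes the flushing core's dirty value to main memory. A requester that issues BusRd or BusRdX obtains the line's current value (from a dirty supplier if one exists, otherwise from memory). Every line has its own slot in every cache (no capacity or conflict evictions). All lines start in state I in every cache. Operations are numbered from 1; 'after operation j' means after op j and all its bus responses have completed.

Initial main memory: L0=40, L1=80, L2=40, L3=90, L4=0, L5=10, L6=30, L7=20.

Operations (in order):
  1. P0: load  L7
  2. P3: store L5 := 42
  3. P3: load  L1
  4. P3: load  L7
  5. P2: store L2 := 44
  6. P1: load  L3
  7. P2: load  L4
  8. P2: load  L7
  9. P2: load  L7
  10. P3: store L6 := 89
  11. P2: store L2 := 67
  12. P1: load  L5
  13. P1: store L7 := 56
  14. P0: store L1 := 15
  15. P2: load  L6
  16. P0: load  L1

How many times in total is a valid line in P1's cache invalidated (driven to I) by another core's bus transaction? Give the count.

invalidations = 0

  op1 P0: load  L7 → E/I/I/I on L7; bus BusRd; mem=20
  op2 P3: store L5 := 42 → I/I/I/M on L5; bus BusRdX; mem=10
  op3 P3: load  L1 → I/I/I/E on L1; bus BusRd; mem=80
  op4 P3: load  L7 → S/I/I/S on L7; bus BusRd; mem=20
  op5 P2: store L2 := 44 → I/I/M/I on L2; bus BusRdX; mem=40
  op6 P1: load  L3 → I/E/I/I on L3; bus BusRd; mem=90
  op7 P2: load  L4 → I/I/E/I on L4; bus BusRd; mem=0
  op8 P2: load  L7 → S/I/S/S on L7; bus BusRd; mem=20
  op9 P2: load  L7 → S/I/S/S on L7; bus (none); mem=20
  op10 P3: store L6 := 89 → I/I/I/M on L6; bus BusRdX; mem=30
  op11 P2: store L2 := 67 → I/I/M/I on L2; bus (none); mem=40
  op12 P1: load  L5 → I/S/I/S on L5; bus BusRd Flush; mem=42
  op13 P1: store L7 := 56 → I/M/I/I on L7; bus BusRdX; mem=20
  op14 P0: store L1 := 15 → M/I/I/I on L1; bus BusRdX; mem=80
  op15 P2: load  L6 → I/I/S/S on L6; bus BusRd Flush; mem=89
  op16 P0: load  L1 → M/I/I/I on L1; bus (none); mem=80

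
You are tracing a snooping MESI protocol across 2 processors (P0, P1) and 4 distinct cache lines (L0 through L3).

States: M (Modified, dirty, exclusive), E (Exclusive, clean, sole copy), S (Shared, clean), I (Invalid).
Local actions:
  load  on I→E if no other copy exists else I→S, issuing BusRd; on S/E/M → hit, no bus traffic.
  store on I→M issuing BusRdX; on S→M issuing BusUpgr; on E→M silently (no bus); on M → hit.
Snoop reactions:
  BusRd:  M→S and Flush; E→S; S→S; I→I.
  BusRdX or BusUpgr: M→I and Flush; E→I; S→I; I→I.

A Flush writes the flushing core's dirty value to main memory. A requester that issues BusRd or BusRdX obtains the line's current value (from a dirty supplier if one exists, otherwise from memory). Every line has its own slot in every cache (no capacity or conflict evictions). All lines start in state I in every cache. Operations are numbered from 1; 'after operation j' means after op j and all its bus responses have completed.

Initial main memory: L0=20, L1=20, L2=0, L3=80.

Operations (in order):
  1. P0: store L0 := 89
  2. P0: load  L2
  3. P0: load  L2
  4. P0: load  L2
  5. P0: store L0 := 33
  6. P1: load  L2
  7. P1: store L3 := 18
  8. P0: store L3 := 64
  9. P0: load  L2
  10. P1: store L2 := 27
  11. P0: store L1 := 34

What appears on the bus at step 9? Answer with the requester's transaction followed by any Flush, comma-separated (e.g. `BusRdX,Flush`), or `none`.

bus = none

step 1: P0: store L0 := 89  ⟶  MI  (L0)  txn=BusRdX  M[L0]=20
step 2: P0: load  L2  ⟶  EI  (L2)  txn=BusRd  M[L2]=0
step 3: P0: load  L2  ⟶  EI  (L2)  txn=∅  M[L2]=0
step 4: P0: load  L2  ⟶  EI  (L2)  txn=∅  M[L2]=0
step 5: P0: store L0 := 33  ⟶  MI  (L0)  txn=∅  M[L0]=20
step 6: P1: load  L2  ⟶  SS  (L2)  txn=BusRd  M[L2]=0
step 7: P1: store L3 := 18  ⟶  IM  (L3)  txn=BusRdX  M[L3]=80
step 8: P0: store L3 := 64  ⟶  MI  (L3)  txn=BusRdX+Flush  M[L3]=18
step 9: P0: load  L2  ⟶  SS  (L2)  txn=∅  M[L2]=0
step 10: P1: store L2 := 27  ⟶  IM  (L2)  txn=BusUpgr  M[L2]=0
step 11: P0: store L1 := 34  ⟶  MI  (L1)  txn=BusRdX  M[L1]=20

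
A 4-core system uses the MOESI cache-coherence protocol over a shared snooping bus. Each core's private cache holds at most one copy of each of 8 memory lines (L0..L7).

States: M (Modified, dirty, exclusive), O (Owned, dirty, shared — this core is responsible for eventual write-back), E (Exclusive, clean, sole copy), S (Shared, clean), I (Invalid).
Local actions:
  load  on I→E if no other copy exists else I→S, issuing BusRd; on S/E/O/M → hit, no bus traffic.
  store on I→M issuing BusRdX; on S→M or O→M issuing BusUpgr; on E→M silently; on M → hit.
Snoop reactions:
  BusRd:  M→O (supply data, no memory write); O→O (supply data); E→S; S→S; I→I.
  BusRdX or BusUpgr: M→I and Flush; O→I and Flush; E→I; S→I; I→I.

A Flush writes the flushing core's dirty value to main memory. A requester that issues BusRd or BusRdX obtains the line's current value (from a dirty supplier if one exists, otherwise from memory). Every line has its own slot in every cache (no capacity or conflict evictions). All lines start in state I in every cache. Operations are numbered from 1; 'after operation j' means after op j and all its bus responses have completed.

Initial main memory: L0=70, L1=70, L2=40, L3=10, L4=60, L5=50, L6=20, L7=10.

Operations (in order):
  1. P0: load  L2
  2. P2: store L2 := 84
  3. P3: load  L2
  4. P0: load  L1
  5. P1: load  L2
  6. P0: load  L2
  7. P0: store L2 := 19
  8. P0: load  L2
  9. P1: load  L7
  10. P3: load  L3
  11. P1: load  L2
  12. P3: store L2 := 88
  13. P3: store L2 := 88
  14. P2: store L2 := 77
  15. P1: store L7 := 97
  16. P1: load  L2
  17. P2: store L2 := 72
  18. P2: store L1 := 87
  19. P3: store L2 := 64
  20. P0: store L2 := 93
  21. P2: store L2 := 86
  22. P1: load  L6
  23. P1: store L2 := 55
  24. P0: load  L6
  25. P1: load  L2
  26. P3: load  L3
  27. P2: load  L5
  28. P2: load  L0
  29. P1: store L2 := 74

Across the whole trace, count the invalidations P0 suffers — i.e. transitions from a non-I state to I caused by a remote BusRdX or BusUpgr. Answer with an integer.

invalidations = 4

  op1 P0: load  L2 → E/I/I/I on L2; bus BusRd; mem=40
  op2 P2: store L2 := 84 → I/I/M/I on L2; bus BusRdX; mem=40
  op3 P3: load  L2 → I/I/O/S on L2; bus BusRd; mem=40
  op4 P0: load  L1 → E/I/I/I on L1; bus BusRd; mem=70
  op5 P1: load  L2 → I/S/O/S on L2; bus BusRd; mem=40
  op6 P0: load  L2 → S/S/O/S on L2; bus BusRd; mem=40
  op7 P0: store L2 := 19 → M/I/I/I on L2; bus BusUpgr Flush; mem=84
  op8 P0: load  L2 → M/I/I/I on L2; bus (none); mem=84
  op9 P1: load  L7 → I/E/I/I on L7; bus BusRd; mem=10
  op10 P3: load  L3 → I/I/I/E on L3; bus BusRd; mem=10
  op11 P1: load  L2 → O/S/I/I on L2; bus BusRd; mem=84
  op12 P3: store L2 := 88 → I/I/I/M on L2; bus BusRdX Flush; mem=19
  op13 P3: store L2 := 88 → I/I/I/M on L2; bus (none); mem=19
  op14 P2: store L2 := 77 → I/I/M/I on L2; bus BusRdX Flush; mem=88
  op15 P1: store L7 := 97 → I/M/I/I on L7; bus (none); mem=10
  op16 P1: load  L2 → I/S/O/I on L2; bus BusRd; mem=88
  op17 P2: store L2 := 72 → I/I/M/I on L2; bus BusUpgr; mem=88
  op18 P2: store L1 := 87 → I/I/M/I on L1; bus BusRdX; mem=70
  op19 P3: store L2 := 64 → I/I/I/M on L2; bus BusRdX Flush; mem=72
  op20 P0: store L2 := 93 → M/I/I/I on L2; bus BusRdX Flush; mem=64
  op21 P2: store L2 := 86 → I/I/M/I on L2; bus BusRdX Flush; mem=93
  op22 P1: load  L6 → I/E/I/I on L6; bus BusRd; mem=20
  op23 P1: store L2 := 55 → I/M/I/I on L2; bus BusRdX Flush; mem=86
  op24 P0: load  L6 → S/S/I/I on L6; bus BusRd; mem=20
  op25 P1: load  L2 → I/M/I/I on L2; bus (none); mem=86
  op26 P3: load  L3 → I/I/I/E on L3; bus (none); mem=10
  op27 P2: load  L5 → I/I/E/I on L5; bus BusRd; mem=50
  op28 P2: load  L0 → I/I/E/I on L0; bus BusRd; mem=70
  op29 P1: store L2 := 74 → I/M/I/I on L2; bus (none); mem=86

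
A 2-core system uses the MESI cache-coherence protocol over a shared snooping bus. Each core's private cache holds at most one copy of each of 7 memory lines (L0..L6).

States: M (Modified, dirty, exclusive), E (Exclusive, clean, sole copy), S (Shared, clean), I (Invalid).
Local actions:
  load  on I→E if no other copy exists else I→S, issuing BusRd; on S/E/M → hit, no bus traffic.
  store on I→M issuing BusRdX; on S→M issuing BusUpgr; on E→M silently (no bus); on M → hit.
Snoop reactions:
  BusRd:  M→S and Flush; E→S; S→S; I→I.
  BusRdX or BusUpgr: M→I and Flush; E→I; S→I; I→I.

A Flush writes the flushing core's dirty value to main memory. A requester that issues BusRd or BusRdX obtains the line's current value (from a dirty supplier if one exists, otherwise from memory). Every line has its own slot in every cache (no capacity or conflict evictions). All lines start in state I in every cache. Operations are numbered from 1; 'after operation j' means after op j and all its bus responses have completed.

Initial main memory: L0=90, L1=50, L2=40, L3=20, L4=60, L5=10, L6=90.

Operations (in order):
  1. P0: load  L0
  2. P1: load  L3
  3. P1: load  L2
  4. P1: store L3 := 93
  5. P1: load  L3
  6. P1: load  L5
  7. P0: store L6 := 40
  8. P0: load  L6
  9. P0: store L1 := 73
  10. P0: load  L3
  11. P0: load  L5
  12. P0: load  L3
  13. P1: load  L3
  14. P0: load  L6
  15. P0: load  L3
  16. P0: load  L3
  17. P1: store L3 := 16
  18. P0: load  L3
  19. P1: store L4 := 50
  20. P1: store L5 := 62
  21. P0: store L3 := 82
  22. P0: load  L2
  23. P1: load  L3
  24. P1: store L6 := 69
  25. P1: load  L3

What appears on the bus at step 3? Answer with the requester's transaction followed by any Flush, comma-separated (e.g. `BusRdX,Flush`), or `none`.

bus = BusRd

1. P0: load  L0  bus=[BusRd]  L0: P0=E P1=I  mem[L0]=90
2. P1: load  L3  bus=[BusRd]  L3: P0=I P1=E  mem[L3]=20
3. P1: load  L2  bus=[BusRd]  L2: P0=I P1=E  mem[L2]=40
4. P1: store L3 := 93  bus=[-]  L3: P0=I P1=M  mem[L3]=20
5. P1: load  L3  bus=[-]  L3: P0=I P1=M  mem[L3]=20
6. P1: load  L5  bus=[BusRd]  L5: P0=I P1=E  mem[L5]=10
7. P0: store L6 := 40  bus=[BusRdX]  L6: P0=M P1=I  mem[L6]=90
8. P0: load  L6  bus=[-]  L6: P0=M P1=I  mem[L6]=90
9. P0: store L1 := 73  bus=[BusRdX]  L1: P0=M P1=I  mem[L1]=50
10. P0: load  L3  bus=[BusRd,Flush]  L3: P0=S P1=S  mem[L3]=93
11. P0: load  L5  bus=[BusRd]  L5: P0=S P1=S  mem[L5]=10
12. P0: load  L3  bus=[-]  L3: P0=S P1=S  mem[L3]=93
13. P1: load  L3  bus=[-]  L3: P0=S P1=S  mem[L3]=93
14. P0: load  L6  bus=[-]  L6: P0=M P1=I  mem[L6]=90
15. P0: load  L3  bus=[-]  L3: P0=S P1=S  mem[L3]=93
16. P0: load  L3  bus=[-]  L3: P0=S P1=S  mem[L3]=93
17. P1: store L3 := 16  bus=[BusUpgr]  L3: P0=I P1=M  mem[L3]=93
18. P0: load  L3  bus=[BusRd,Flush]  L3: P0=S P1=S  mem[L3]=16
19. P1: store L4 := 50  bus=[BusRdX]  L4: P0=I P1=M  mem[L4]=60
20. P1: store L5 := 62  bus=[BusUpgr]  L5: P0=I P1=M  mem[L5]=10
21. P0: store L3 := 82  bus=[BusUpgr]  L3: P0=M P1=I  mem[L3]=16
22. P0: load  L2  bus=[BusRd]  L2: P0=S P1=S  mem[L2]=40
23. P1: load  L3  bus=[BusRd,Flush]  L3: P0=S P1=S  mem[L3]=82
24. P1: store L6 := 69  bus=[BusRdX,Flush]  L6: P0=I P1=M  mem[L6]=40
25. P1: load  L3  bus=[-]  L3: P0=S P1=S  mem[L3]=82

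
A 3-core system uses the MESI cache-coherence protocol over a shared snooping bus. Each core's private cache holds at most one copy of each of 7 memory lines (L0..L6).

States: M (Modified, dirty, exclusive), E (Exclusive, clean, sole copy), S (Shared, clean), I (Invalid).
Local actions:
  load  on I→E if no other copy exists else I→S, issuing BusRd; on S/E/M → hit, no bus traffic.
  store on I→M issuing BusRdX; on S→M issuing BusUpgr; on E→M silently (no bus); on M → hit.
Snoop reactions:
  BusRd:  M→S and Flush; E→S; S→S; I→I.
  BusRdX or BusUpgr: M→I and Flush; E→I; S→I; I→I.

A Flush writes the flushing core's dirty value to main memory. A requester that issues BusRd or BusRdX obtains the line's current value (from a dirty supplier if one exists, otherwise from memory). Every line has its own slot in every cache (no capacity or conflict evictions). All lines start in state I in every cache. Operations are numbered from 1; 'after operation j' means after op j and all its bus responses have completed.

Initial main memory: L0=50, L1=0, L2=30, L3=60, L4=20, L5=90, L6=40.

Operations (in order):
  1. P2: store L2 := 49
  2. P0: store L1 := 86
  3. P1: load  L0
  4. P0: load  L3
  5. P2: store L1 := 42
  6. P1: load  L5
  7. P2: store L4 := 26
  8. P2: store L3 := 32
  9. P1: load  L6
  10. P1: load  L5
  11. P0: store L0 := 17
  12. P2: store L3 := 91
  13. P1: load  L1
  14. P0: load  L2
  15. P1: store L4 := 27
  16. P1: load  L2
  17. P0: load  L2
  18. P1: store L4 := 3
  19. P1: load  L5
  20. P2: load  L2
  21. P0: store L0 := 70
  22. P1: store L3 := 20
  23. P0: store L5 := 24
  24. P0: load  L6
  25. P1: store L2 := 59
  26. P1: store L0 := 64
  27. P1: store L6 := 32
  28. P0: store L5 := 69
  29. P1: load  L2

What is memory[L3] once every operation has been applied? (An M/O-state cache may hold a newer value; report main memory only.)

memory[L3] = 91

1. P2: store L2 := 49  bus=[BusRdX]  L2: P0=I P1=I P2=M  mem[L2]=30
2. P0: store L1 := 86  bus=[BusRdX]  L1: P0=M P1=I P2=I  mem[L1]=0
3. P1: load  L0  bus=[BusRd]  L0: P0=I P1=E P2=I  mem[L0]=50
4. P0: load  L3  bus=[BusRd]  L3: P0=E P1=I P2=I  mem[L3]=60
5. P2: store L1 := 42  bus=[BusRdX,Flush]  L1: P0=I P1=I P2=M  mem[L1]=86
6. P1: load  L5  bus=[BusRd]  L5: P0=I P1=E P2=I  mem[L5]=90
7. P2: store L4 := 26  bus=[BusRdX]  L4: P0=I P1=I P2=M  mem[L4]=20
8. P2: store L3 := 32  bus=[BusRdX]  L3: P0=I P1=I P2=M  mem[L3]=60
9. P1: load  L6  bus=[BusRd]  L6: P0=I P1=E P2=I  mem[L6]=40
10. P1: load  L5  bus=[-]  L5: P0=I P1=E P2=I  mem[L5]=90
11. P0: store L0 := 17  bus=[BusRdX]  L0: P0=M P1=I P2=I  mem[L0]=50
12. P2: store L3 := 91  bus=[-]  L3: P0=I P1=I P2=M  mem[L3]=60
13. P1: load  L1  bus=[BusRd,Flush]  L1: P0=I P1=S P2=S  mem[L1]=42
14. P0: load  L2  bus=[BusRd,Flush]  L2: P0=S P1=I P2=S  mem[L2]=49
15. P1: store L4 := 27  bus=[BusRdX,Flush]  L4: P0=I P1=M P2=I  mem[L4]=26
16. P1: load  L2  bus=[BusRd]  L2: P0=S P1=S P2=S  mem[L2]=49
17. P0: load  L2  bus=[-]  L2: P0=S P1=S P2=S  mem[L2]=49
18. P1: store L4 := 3  bus=[-]  L4: P0=I P1=M P2=I  mem[L4]=26
19. P1: load  L5  bus=[-]  L5: P0=I P1=E P2=I  mem[L5]=90
20. P2: load  L2  bus=[-]  L2: P0=S P1=S P2=S  mem[L2]=49
21. P0: store L0 := 70  bus=[-]  L0: P0=M P1=I P2=I  mem[L0]=50
22. P1: store L3 := 20  bus=[BusRdX,Flush]  L3: P0=I P1=M P2=I  mem[L3]=91
23. P0: store L5 := 24  bus=[BusRdX]  L5: P0=M P1=I P2=I  mem[L5]=90
24. P0: load  L6  bus=[BusRd]  L6: P0=S P1=S P2=I  mem[L6]=40
25. P1: store L2 := 59  bus=[BusUpgr]  L2: P0=I P1=M P2=I  mem[L2]=49
26. P1: store L0 := 64  bus=[BusRdX,Flush]  L0: P0=I P1=M P2=I  mem[L0]=70
27. P1: store L6 := 32  bus=[BusUpgr]  L6: P0=I P1=M P2=I  mem[L6]=40
28. P0: store L5 := 69  bus=[-]  L5: P0=M P1=I P2=I  mem[L5]=90
29. P1: load  L2  bus=[-]  L2: P0=I P1=M P2=I  mem[L2]=49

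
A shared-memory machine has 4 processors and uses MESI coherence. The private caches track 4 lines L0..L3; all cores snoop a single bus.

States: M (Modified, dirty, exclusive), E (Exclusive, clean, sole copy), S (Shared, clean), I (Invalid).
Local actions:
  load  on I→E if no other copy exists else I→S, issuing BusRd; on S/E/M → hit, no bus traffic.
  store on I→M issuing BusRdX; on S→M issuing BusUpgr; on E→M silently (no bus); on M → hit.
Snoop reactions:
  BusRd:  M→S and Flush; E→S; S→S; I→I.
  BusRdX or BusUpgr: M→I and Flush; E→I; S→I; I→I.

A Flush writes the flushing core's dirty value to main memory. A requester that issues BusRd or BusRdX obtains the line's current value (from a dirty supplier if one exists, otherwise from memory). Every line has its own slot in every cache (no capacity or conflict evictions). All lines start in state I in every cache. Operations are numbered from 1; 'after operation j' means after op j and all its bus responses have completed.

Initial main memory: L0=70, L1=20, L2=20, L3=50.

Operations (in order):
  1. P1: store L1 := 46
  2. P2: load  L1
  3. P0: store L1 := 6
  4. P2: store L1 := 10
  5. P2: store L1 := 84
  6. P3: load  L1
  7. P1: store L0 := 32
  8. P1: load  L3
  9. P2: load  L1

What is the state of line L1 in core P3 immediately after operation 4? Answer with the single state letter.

  op1 P1: store L1 := 46 → I/M/I/I on L1; bus BusRdX; mem=20
  op2 P2: load  L1 → I/S/S/I on L1; bus BusRd Flush; mem=46
  op3 P0: store L1 := 6 → M/I/I/I on L1; bus BusRdX; mem=46
  op4 P2: store L1 := 10 → I/I/M/I on L1; bus BusRdX Flush; mem=6
  op5 P2: store L1 := 84 → I/I/M/I on L1; bus (none); mem=6
  op6 P3: load  L1 → I/I/S/S on L1; bus BusRd Flush; mem=84
  op7 P1: store L0 := 32 → I/M/I/I on L0; bus BusRdX; mem=70
  op8 P1: load  L3 → I/E/I/I on L3; bus BusRd; mem=50
  op9 P2: load  L1 → I/I/S/S on L1; bus (none); mem=84

state = I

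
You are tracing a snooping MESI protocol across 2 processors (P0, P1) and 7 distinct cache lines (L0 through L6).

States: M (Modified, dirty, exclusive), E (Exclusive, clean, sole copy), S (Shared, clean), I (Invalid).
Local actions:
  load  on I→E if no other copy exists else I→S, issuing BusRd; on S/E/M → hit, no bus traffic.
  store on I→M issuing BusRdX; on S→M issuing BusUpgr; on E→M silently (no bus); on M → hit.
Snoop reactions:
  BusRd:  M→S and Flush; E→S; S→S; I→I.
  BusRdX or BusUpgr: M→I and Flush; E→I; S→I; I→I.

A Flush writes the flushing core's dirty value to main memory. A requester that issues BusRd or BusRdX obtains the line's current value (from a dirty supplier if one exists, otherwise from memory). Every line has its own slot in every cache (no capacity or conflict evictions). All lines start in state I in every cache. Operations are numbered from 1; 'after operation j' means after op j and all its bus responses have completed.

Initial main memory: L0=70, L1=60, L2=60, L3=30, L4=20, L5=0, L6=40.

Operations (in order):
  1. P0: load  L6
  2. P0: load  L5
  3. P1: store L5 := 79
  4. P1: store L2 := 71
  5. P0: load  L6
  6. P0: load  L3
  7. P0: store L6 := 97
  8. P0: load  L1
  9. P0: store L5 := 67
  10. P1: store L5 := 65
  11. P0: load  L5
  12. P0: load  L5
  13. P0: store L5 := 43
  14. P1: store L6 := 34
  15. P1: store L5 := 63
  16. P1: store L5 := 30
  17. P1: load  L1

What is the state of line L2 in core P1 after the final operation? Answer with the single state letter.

[1] P0: load  L6 | P0:E(40), P1:I | bus: BusRd
[2] P0: load  L5 | P0:E(0), P1:I | bus: BusRd
[3] P1: store L5 := 79 | P0:I, P1:M(79) | bus: BusRdX
[4] P1: store L2 := 71 | P0:I, P1:M(71) | bus: BusRdX
[5] P0: load  L6 | P0:E(40), P1:I | bus: none
[6] P0: load  L3 | P0:E(30), P1:I | bus: BusRd
[7] P0: store L6 := 97 | P0:M(97), P1:I | bus: none
[8] P0: load  L1 | P0:E(60), P1:I | bus: BusRd
[9] P0: store L5 := 67 | P0:M(67), P1:I | bus: BusRdX,Flush
[10] P1: store L5 := 65 | P0:I, P1:M(65) | bus: BusRdX,Flush
[11] P0: load  L5 | P0:S(65), P1:S(65) | bus: BusRd,Flush
[12] P0: load  L5 | P0:S(65), P1:S(65) | bus: none
[13] P0: store L5 := 43 | P0:M(43), P1:I | bus: BusUpgr
[14] P1: store L6 := 34 | P0:I, P1:M(34) | bus: BusRdX,Flush
[15] P1: store L5 := 63 | P0:I, P1:M(63) | bus: BusRdX,Flush
[16] P1: store L5 := 30 | P0:I, P1:M(30) | bus: none
[17] P1: load  L1 | P0:S(60), P1:S(60) | bus: BusRd

state = M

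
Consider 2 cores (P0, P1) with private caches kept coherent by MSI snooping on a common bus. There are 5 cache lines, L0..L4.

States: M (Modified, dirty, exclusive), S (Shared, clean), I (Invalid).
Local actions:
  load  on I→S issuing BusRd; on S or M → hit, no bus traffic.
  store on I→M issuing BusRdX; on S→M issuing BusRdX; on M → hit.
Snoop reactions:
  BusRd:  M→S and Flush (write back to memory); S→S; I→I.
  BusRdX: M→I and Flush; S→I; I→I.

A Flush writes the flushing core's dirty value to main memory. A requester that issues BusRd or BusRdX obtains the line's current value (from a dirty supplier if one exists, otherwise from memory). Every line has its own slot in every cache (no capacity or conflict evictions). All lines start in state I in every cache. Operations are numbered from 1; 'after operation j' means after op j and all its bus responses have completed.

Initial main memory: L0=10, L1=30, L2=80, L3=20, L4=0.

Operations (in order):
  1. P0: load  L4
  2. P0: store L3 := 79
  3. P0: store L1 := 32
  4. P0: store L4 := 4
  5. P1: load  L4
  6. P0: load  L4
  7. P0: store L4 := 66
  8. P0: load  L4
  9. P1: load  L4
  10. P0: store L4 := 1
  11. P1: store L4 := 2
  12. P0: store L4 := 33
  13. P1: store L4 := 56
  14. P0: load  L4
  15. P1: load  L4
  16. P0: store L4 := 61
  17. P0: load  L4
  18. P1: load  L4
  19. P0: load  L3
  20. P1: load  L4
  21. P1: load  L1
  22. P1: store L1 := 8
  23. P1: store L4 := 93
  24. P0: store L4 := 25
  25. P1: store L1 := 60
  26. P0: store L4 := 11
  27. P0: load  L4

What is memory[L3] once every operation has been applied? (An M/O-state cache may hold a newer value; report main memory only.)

memory[L3] = 20

[1] P0: load  L4 | P0:S(0), P1:I | bus: BusRd
[2] P0: store L3 := 79 | P0:M(79), P1:I | bus: BusRdX
[3] P0: store L1 := 32 | P0:M(32), P1:I | bus: BusRdX
[4] P0: store L4 := 4 | P0:M(4), P1:I | bus: BusRdX
[5] P1: load  L4 | P0:S(4), P1:S(4) | bus: BusRd,Flush
[6] P0: load  L4 | P0:S(4), P1:S(4) | bus: none
[7] P0: store L4 := 66 | P0:M(66), P1:I | bus: BusRdX
[8] P0: load  L4 | P0:M(66), P1:I | bus: none
[9] P1: load  L4 | P0:S(66), P1:S(66) | bus: BusRd,Flush
[10] P0: store L4 := 1 | P0:M(1), P1:I | bus: BusRdX
[11] P1: store L4 := 2 | P0:I, P1:M(2) | bus: BusRdX,Flush
[12] P0: store L4 := 33 | P0:M(33), P1:I | bus: BusRdX,Flush
[13] P1: store L4 := 56 | P0:I, P1:M(56) | bus: BusRdX,Flush
[14] P0: load  L4 | P0:S(56), P1:S(56) | bus: BusRd,Flush
[15] P1: load  L4 | P0:S(56), P1:S(56) | bus: none
[16] P0: store L4 := 61 | P0:M(61), P1:I | bus: BusRdX
[17] P0: load  L4 | P0:M(61), P1:I | bus: none
[18] P1: load  L4 | P0:S(61), P1:S(61) | bus: BusRd,Flush
[19] P0: load  L3 | P0:M(79), P1:I | bus: none
[20] P1: load  L4 | P0:S(61), P1:S(61) | bus: none
[21] P1: load  L1 | P0:S(32), P1:S(32) | bus: BusRd,Flush
[22] P1: store L1 := 8 | P0:I, P1:M(8) | bus: BusRdX
[23] P1: store L4 := 93 | P0:I, P1:M(93) | bus: BusRdX
[24] P0: store L4 := 25 | P0:M(25), P1:I | bus: BusRdX,Flush
[25] P1: store L1 := 60 | P0:I, P1:M(60) | bus: none
[26] P0: store L4 := 11 | P0:M(11), P1:I | bus: none
[27] P0: load  L4 | P0:M(11), P1:I | bus: none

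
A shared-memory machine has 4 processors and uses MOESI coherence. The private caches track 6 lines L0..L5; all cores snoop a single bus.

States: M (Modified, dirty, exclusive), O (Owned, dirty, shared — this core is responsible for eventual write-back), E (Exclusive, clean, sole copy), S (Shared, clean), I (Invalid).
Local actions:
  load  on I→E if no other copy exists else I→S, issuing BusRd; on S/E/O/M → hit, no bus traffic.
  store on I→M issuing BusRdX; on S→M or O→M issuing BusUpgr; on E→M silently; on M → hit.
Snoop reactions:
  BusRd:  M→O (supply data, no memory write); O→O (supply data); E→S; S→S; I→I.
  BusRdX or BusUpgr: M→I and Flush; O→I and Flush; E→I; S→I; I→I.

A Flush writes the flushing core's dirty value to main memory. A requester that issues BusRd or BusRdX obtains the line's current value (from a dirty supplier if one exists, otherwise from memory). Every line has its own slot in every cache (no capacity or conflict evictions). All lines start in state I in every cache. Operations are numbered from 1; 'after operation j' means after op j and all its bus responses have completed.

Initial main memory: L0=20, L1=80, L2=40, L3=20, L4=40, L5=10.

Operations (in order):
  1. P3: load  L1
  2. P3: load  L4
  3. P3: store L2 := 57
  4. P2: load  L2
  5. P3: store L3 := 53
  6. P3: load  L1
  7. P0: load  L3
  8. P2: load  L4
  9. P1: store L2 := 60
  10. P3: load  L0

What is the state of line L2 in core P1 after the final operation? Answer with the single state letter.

state = M

[1] P3: load  L1 | P0:I, P1:I, P2:I, P3:E(80) | bus: BusRd
[2] P3: load  L4 | P0:I, P1:I, P2:I, P3:E(40) | bus: BusRd
[3] P3: store L2 := 57 | P0:I, P1:I, P2:I, P3:M(57) | bus: BusRdX
[4] P2: load  L2 | P0:I, P1:I, P2:S(57), P3:O(57) | bus: BusRd
[5] P3: store L3 := 53 | P0:I, P1:I, P2:I, P3:M(53) | bus: BusRdX
[6] P3: load  L1 | P0:I, P1:I, P2:I, P3:E(80) | bus: none
[7] P0: load  L3 | P0:S(53), P1:I, P2:I, P3:O(53) | bus: BusRd
[8] P2: load  L4 | P0:I, P1:I, P2:S(40), P3:S(40) | bus: BusRd
[9] P1: store L2 := 60 | P0:I, P1:M(60), P2:I, P3:I | bus: BusRdX,Flush
[10] P3: load  L0 | P0:I, P1:I, P2:I, P3:E(20) | bus: BusRd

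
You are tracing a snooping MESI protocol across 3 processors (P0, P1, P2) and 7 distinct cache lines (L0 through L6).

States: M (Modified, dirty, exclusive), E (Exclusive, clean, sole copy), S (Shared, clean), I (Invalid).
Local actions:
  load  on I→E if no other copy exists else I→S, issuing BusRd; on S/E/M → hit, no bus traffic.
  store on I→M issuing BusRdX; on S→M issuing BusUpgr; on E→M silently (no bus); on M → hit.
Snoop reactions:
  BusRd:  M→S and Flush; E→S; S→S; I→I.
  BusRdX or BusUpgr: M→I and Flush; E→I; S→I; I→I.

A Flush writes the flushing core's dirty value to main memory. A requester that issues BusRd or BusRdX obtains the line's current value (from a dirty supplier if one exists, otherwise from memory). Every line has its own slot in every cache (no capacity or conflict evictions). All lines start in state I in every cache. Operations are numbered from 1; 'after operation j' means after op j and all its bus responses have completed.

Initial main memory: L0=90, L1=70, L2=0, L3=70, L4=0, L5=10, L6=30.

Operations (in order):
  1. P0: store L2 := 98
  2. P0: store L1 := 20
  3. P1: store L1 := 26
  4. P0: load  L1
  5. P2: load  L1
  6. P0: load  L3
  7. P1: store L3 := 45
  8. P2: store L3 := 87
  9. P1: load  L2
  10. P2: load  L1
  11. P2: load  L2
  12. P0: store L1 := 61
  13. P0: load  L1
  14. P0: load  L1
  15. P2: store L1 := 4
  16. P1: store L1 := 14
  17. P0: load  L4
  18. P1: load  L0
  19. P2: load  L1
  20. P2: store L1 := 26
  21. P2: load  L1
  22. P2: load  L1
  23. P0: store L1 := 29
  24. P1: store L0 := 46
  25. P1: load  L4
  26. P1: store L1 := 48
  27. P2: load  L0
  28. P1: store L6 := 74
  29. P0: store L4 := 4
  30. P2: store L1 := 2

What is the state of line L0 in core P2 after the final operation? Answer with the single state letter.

1. P0: store L2 := 98  bus=[BusRdX]  L2: P0=M P1=I P2=I  mem[L2]=0
2. P0: store L1 := 20  bus=[BusRdX]  L1: P0=M P1=I P2=I  mem[L1]=70
3. P1: store L1 := 26  bus=[BusRdX,Flush]  L1: P0=I P1=M P2=I  mem[L1]=20
4. P0: load  L1  bus=[BusRd,Flush]  L1: P0=S P1=S P2=I  mem[L1]=26
5. P2: load  L1  bus=[BusRd]  L1: P0=S P1=S P2=S  mem[L1]=26
6. P0: load  L3  bus=[BusRd]  L3: P0=E P1=I P2=I  mem[L3]=70
7. P1: store L3 := 45  bus=[BusRdX]  L3: P0=I P1=M P2=I  mem[L3]=70
8. P2: store L3 := 87  bus=[BusRdX,Flush]  L3: P0=I P1=I P2=M  mem[L3]=45
9. P1: load  L2  bus=[BusRd,Flush]  L2: P0=S P1=S P2=I  mem[L2]=98
10. P2: load  L1  bus=[-]  L1: P0=S P1=S P2=S  mem[L1]=26
11. P2: load  L2  bus=[BusRd]  L2: P0=S P1=S P2=S  mem[L2]=98
12. P0: store L1 := 61  bus=[BusUpgr]  L1: P0=M P1=I P2=I  mem[L1]=26
13. P0: load  L1  bus=[-]  L1: P0=M P1=I P2=I  mem[L1]=26
14. P0: load  L1  bus=[-]  L1: P0=M P1=I P2=I  mem[L1]=26
15. P2: store L1 := 4  bus=[BusRdX,Flush]  L1: P0=I P1=I P2=M  mem[L1]=61
16. P1: store L1 := 14  bus=[BusRdX,Flush]  L1: P0=I P1=M P2=I  mem[L1]=4
17. P0: load  L4  bus=[BusRd]  L4: P0=E P1=I P2=I  mem[L4]=0
18. P1: load  L0  bus=[BusRd]  L0: P0=I P1=E P2=I  mem[L0]=90
19. P2: load  L1  bus=[BusRd,Flush]  L1: P0=I P1=S P2=S  mem[L1]=14
20. P2: store L1 := 26  bus=[BusUpgr]  L1: P0=I P1=I P2=M  mem[L1]=14
21. P2: load  L1  bus=[-]  L1: P0=I P1=I P2=M  mem[L1]=14
22. P2: load  L1  bus=[-]  L1: P0=I P1=I P2=M  mem[L1]=14
23. P0: store L1 := 29  bus=[BusRdX,Flush]  L1: P0=M P1=I P2=I  mem[L1]=26
24. P1: store L0 := 46  bus=[-]  L0: P0=I P1=M P2=I  mem[L0]=90
25. P1: load  L4  bus=[BusRd]  L4: P0=S P1=S P2=I  mem[L4]=0
26. P1: store L1 := 48  bus=[BusRdX,Flush]  L1: P0=I P1=M P2=I  mem[L1]=29
27. P2: load  L0  bus=[BusRd,Flush]  L0: P0=I P1=S P2=S  mem[L0]=46
28. P1: store L6 := 74  bus=[BusRdX]  L6: P0=I P1=M P2=I  mem[L6]=30
29. P0: store L4 := 4  bus=[BusUpgr]  L4: P0=M P1=I P2=I  mem[L4]=0
30. P2: store L1 := 2  bus=[BusRdX,Flush]  L1: P0=I P1=I P2=M  mem[L1]=48

state = S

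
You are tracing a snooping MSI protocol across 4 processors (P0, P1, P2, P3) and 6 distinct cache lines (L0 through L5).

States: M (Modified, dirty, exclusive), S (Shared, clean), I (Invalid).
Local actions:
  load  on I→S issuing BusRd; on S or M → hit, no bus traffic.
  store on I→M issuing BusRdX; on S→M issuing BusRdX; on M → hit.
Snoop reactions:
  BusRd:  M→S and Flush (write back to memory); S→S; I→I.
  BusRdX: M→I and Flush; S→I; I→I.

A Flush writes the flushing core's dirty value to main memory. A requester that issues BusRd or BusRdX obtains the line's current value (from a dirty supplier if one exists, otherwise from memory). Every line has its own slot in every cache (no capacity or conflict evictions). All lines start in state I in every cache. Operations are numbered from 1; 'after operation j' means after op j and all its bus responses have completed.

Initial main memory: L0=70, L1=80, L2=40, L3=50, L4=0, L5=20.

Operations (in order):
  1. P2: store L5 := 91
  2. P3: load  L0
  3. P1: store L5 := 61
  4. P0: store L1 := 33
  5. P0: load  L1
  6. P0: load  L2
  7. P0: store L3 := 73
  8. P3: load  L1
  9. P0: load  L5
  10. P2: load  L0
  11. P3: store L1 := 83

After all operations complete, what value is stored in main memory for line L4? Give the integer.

1. P2: store L5 := 91  bus=[BusRdX]  L5: P0=I P1=I P2=M P3=I  mem[L5]=20
2. P3: load  L0  bus=[BusRd]  L0: P0=I P1=I P2=I P3=S  mem[L0]=70
3. P1: store L5 := 61  bus=[BusRdX,Flush]  L5: P0=I P1=M P2=I P3=I  mem[L5]=91
4. P0: store L1 := 33  bus=[BusRdX]  L1: P0=M P1=I P2=I P3=I  mem[L1]=80
5. P0: load  L1  bus=[-]  L1: P0=M P1=I P2=I P3=I  mem[L1]=80
6. P0: load  L2  bus=[BusRd]  L2: P0=S P1=I P2=I P3=I  mem[L2]=40
7. P0: store L3 := 73  bus=[BusRdX]  L3: P0=M P1=I P2=I P3=I  mem[L3]=50
8. P3: load  L1  bus=[BusRd,Flush]  L1: P0=S P1=I P2=I P3=S  mem[L1]=33
9. P0: load  L5  bus=[BusRd,Flush]  L5: P0=S P1=S P2=I P3=I  mem[L5]=61
10. P2: load  L0  bus=[BusRd]  L0: P0=I P1=I P2=S P3=S  mem[L0]=70
11. P3: store L1 := 83  bus=[BusRdX]  L1: P0=I P1=I P2=I P3=M  mem[L1]=33

memory[L4] = 0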